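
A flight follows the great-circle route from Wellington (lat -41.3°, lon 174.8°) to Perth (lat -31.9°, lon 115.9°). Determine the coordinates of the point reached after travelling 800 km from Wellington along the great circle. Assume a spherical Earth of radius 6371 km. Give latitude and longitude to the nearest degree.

Convert each endpoint to a unit vector on the sphere (x = cos φ cos λ, y = cos φ sin λ, z = sin φ).
The central angle between the endpoints is δ = arccos(p₁·p₂) ≈ 0.825 rad (47.3°). The total great-circle distance is δ·R ≈ 0.825 × 6371 ≈ 5259 km, so the target fraction is f = 800/5259 ≈ 0.152.
Interpolate at f ≈ 0.152 with slerp weights a = sin((1−f)δ)/sin δ ≈ 0.877, b = sin(fδ)/sin δ ≈ 0.170.
p = a·p₁ + b·p₂ ≈ (-0.719, 0.190, -0.669); φ = arcsin(p_z) ≈ -41.96°, λ = atan2(p_y, p_x) ≈ 165.21°.

≈ lat -42°, lon 165°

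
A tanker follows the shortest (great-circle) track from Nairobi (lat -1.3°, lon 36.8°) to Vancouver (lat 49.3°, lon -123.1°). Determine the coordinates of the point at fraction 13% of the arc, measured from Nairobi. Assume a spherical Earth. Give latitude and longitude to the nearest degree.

≈ lat 15°, lon 32°

Write both endpoints as unit vectors p₁, p₂ with components (cos φ cos λ, cos φ sin λ, sin φ).
The central angle between the endpoints is δ = arccos(p₁·p₂) ≈ 2.252 rad (129.0°).
Interpolate at f = 0.13 with slerp weights a = sin((1−f)δ)/sin δ ≈ 1.191, b = sin(fδ)/sin δ ≈ 0.371.
p = a·p₁ + b·p₂ ≈ (0.821, 0.511, 0.254); φ = arcsin(p_z) ≈ 14.74°, λ = atan2(p_y, p_x) ≈ 31.86°.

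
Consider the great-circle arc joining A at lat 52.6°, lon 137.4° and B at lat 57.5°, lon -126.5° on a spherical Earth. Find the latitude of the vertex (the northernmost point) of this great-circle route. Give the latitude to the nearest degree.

The great circle lies in the plane with unit normal n̂ = (p₁ × p₂)/|p₁ × p₂|.
Here n̂_z ≈ +0.420; the vertex latitude is φ_max = arccos|n̂_z| ≈ 65.2°.

≈ 65°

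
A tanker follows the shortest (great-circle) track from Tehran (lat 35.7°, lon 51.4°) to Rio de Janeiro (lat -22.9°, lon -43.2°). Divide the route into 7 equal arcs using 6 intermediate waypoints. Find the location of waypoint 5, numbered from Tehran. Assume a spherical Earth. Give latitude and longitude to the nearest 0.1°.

≈ lat -4.9°, lon -17.7°

Write both endpoints as unit vectors p₁, p₂ with components (cos φ cos λ, cos φ sin λ, sin φ).
The central angle between the endpoints is δ = arccos(p₁·p₂) ≈ 1.862 rad (106.7°).
Interpolate at f = 5/7 with slerp weights a = sin((1−f)δ)/sin δ ≈ 0.530, b = sin(fδ)/sin δ ≈ 1.014.
p = a·p₁ + b·p₂ ≈ (0.949, -0.303, -0.085); φ = arcsin(p_z) ≈ -4.90°, λ = atan2(p_y, p_x) ≈ -17.72°.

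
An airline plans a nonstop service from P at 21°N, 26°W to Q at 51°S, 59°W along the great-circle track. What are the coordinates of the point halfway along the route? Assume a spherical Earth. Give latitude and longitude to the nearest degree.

Write both endpoints as unit vectors p₁, p₂ with components (cos φ cos λ, cos φ sin λ, sin φ).
The central angle between the endpoints is δ = arccos(p₁·p₂) ≈ 1.355 rad (77.6°).
Interpolate at f = 1/2 with slerp weights a = sin((1−f)δ)/sin δ ≈ 0.642, b = sin(fδ)/sin δ ≈ 0.642.
p = a·p₁ + b·p₂ ≈ (0.746, -0.609, -0.269); φ = arcsin(p_z) ≈ -15.59°, λ = atan2(p_y, p_x) ≈ -39.20°.

≈ 16°S, 39°W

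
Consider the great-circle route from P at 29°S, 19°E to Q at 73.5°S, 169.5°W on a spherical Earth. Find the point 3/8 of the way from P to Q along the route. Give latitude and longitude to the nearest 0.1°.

Write both endpoints as unit vectors p₁, p₂ with components (cos φ cos λ, cos φ sin λ, sin φ).
The central angle between the endpoints is δ = arccos(p₁·p₂) ≈ 1.350 rad (77.3°).
Interpolate at f = 3/8 with slerp weights a = sin((1−f)δ)/sin δ ≈ 0.766, b = sin(fδ)/sin δ ≈ 0.497.
p = a·p₁ + b·p₂ ≈ (0.494, 0.192, -0.848); φ = arcsin(p_z) ≈ -57.96°, λ = atan2(p_y, p_x) ≈ 21.25°.

≈ 58.0°S, 21.3°E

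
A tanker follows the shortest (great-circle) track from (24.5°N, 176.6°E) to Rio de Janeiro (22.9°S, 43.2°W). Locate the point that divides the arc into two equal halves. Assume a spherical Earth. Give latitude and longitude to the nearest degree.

From cos δ = sin φ₁ sin φ₂ + cos φ₁ cos φ₂ cos Δλ, the central angle is δ ≈ 2.507 rad (143.6°).
Interpolate at f = 1/2 with slerp weights a = sin((1−f)δ)/sin δ ≈ 1.603, b = sin(fδ)/sin δ ≈ 1.603.
p = a·p₁ + b·p₂ ≈ (-0.380, -0.924, 0.041); φ = arcsin(p_z) ≈ 2.35°, λ = atan2(p_y, p_x) ≈ -112.33°.

≈ (2°N, 112°W)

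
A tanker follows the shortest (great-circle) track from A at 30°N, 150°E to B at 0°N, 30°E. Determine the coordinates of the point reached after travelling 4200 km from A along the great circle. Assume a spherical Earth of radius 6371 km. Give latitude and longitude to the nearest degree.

The haversine formula gives a central angle δ ≈ 2.019 rad (115.7°) between the endpoints. The total great-circle distance is δ·R ≈ 2.019 × 6371 ≈ 12861 km, so the target fraction is f = 4200/12861 ≈ 0.327.
Interpolate at f ≈ 0.327 with slerp weights a = sin((1−f)δ)/sin δ ≈ 1.085, b = sin(fδ)/sin δ ≈ 0.680.
p = a·p₁ + b·p₂ ≈ (-0.225, 0.809, 0.542); φ = arcsin(p_z) ≈ 32.84°, λ = atan2(p_y, p_x) ≈ 105.54°.

≈ 33°N, 106°E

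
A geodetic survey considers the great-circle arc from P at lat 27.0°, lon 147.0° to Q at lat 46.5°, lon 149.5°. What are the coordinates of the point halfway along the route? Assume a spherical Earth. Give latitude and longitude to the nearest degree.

Write both endpoints as unit vectors p₁, p₂ with components (cos φ cos λ, cos φ sin λ, sin φ).
The central angle between the endpoints is δ = arccos(p₁·p₂) ≈ 0.342 rad (19.6°).
Interpolate at f = 1/2 with slerp weights a = sin((1−f)δ)/sin δ ≈ 0.507, b = sin(fδ)/sin δ ≈ 0.507.
p = a·p₁ + b·p₂ ≈ (-0.680, 0.424, 0.598); φ = arcsin(p_z) ≈ 36.76°, λ = atan2(p_y, p_x) ≈ 148.09°.

≈ lat 37°, lon 148°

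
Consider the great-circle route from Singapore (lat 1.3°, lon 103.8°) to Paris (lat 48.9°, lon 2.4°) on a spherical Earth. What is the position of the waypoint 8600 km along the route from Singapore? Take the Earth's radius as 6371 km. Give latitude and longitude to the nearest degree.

Write both endpoints as unit vectors p₁, p₂ with components (cos φ cos λ, cos φ sin λ, sin φ).
The central angle between the endpoints is δ = arccos(p₁·p₂) ≈ 1.684 rad (96.5°). The total great-circle distance is δ·R ≈ 1.684 × 6371 ≈ 10728 km, so the target fraction is f = 8600/10728 ≈ 0.802.
Interpolate at f ≈ 0.802 with slerp weights a = sin((1−f)δ)/sin δ ≈ 0.330, b = sin(fδ)/sin δ ≈ 0.982.
p = a·p₁ + b·p₂ ≈ (0.566, 0.347, 0.747); φ = arcsin(p_z) ≈ 48.37°, λ = atan2(p_y, p_x) ≈ 31.52°.

≈ lat 48°, lon 32°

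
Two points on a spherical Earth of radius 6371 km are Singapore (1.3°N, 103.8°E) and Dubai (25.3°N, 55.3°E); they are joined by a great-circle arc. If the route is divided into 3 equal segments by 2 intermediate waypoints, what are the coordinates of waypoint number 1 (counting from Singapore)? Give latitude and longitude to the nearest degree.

Write both endpoints as unit vectors p₁, p₂ with components (cos φ cos λ, cos φ sin λ, sin φ).
The central angle between the endpoints is δ = arccos(p₁·p₂) ≈ 0.916 rad (52.5°).
Interpolate at f = 1/3 with slerp weights a = sin((1−f)δ)/sin δ ≈ 0.723, b = sin(fδ)/sin δ ≈ 0.379.
p = a·p₁ + b·p₂ ≈ (0.023, 0.984, 0.178); φ = arcsin(p_z) ≈ 10.28°, λ = atan2(p_y, p_x) ≈ 88.68°.

≈ 10°N, 89°E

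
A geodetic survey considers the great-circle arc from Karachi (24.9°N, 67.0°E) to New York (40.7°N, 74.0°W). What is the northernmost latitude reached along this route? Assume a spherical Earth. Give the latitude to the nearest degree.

The great circle lies in the plane with unit normal n̂ = (p₁ × p₂)/|p₁ × p₂|.
Here n̂_z ≈ -0.448; the vertex latitude is φ_max = arccos|n̂_z| ≈ 63.4°.
Check via Clairaut: cos φ_max = |cos φ₁| · sin C = cos(24.9°)·sin(29.6°) ≈ 0.448, again giving ≈ 63.4°.

≈ 63°N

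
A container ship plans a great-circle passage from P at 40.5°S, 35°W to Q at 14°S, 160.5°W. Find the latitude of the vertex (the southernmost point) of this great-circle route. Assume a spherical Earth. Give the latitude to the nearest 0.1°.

The great circle lies in the plane with unit normal n̂ = (p₁ × p₂)/|p₁ × p₂|.
Here n̂_z ≈ -0.624; the vertex latitude is φ_max = arccos|n̂_z| ≈ 51.4°.

≈ 51.4°S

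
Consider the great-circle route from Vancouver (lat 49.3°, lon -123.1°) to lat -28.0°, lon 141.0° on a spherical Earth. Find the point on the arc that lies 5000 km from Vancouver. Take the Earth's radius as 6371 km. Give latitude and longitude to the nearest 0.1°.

≈ lat 24.6°, lon -171.7°

From cos δ = sin φ₁ sin φ₂ + cos φ₁ cos φ₂ cos Δλ, the central angle is δ ≈ 1.999 rad (114.5°). The total great-circle distance is δ·R ≈ 1.999 × 6371 ≈ 12735 km, so the target fraction is f = 5000/12735 ≈ 0.393.
Interpolate at f ≈ 0.393 with slerp weights a = sin((1−f)δ)/sin δ ≈ 1.030, b = sin(fδ)/sin δ ≈ 0.777.
p = a·p₁ + b·p₂ ≈ (-0.900, -0.131, 0.416); φ = arcsin(p_z) ≈ 24.59°, λ = atan2(p_y, p_x) ≈ -171.71°.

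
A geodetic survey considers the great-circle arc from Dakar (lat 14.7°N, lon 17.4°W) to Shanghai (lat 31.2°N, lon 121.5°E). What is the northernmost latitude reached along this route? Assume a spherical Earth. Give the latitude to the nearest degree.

The great circle lies in the plane with unit normal n̂ = (p₁ × p₂)/|p₁ × p₂|.
Here n̂_z ≈ +0.625; the vertex latitude is φ_max = arccos|n̂_z| ≈ 51.3°.
Check via Clairaut: cos φ_max = |cos φ₁| · sin C = cos(14.7°)·sin(40.2°) ≈ 0.625, again giving ≈ 51.3°.

≈ 51°N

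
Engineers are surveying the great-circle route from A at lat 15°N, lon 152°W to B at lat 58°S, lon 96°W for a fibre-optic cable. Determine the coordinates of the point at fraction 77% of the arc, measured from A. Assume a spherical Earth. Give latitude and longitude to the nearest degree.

≈ lat 44°S, lon 118°W

Convert each endpoint to a unit vector on the sphere (x = cos φ cos λ, y = cos φ sin λ, z = sin φ).
The central angle between the endpoints is δ = arccos(p₁·p₂) ≈ 1.504 rad (86.2°).
Interpolate at f = 0.77 with slerp weights a = sin((1−f)δ)/sin δ ≈ 0.340, b = sin(fδ)/sin δ ≈ 0.918.
p = a·p₁ + b·p₂ ≈ (-0.341, -0.638, -0.691); φ = arcsin(p_z) ≈ -43.68°, λ = atan2(p_y, p_x) ≈ -118.10°.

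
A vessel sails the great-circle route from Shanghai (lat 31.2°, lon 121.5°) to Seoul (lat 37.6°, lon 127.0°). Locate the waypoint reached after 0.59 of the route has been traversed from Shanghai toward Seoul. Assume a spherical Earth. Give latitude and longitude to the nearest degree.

Convert each endpoint to a unit vector on the sphere (x = cos φ cos λ, y = cos φ sin λ, z = sin φ).
The central angle between the endpoints is δ = arccos(p₁·p₂) ≈ 0.137 rad (7.8°).
Interpolate at f = 0.59 with slerp weights a = sin((1−f)δ)/sin δ ≈ 0.411, b = sin(fδ)/sin δ ≈ 0.591.
p = a·p₁ + b·p₂ ≈ (-0.466, 0.674, 0.574); φ = arcsin(p_z) ≈ 35.01°, λ = atan2(p_y, p_x) ≈ 124.64°.

≈ lat 35°, lon 125°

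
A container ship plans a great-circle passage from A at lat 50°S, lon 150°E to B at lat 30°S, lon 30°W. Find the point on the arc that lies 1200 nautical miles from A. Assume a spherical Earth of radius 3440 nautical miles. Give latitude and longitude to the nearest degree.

≈ lat 70°S, lon 150°E

Convert each endpoint to a unit vector on the sphere (x = cos φ cos λ, y = cos φ sin λ, z = sin φ).
The central angle between the endpoints is δ = arccos(p₁·p₂) ≈ 1.745 rad (100.0°). The total great-circle distance is δ·R ≈ 1.745 × 3440 ≈ 6004 nmi, so the target fraction is f = 1200/6004 ≈ 0.200.
Interpolate at f ≈ 0.200 with slerp weights a = sin((1−f)δ)/sin δ ≈ 1.000, b = sin(fδ)/sin δ ≈ 0.347.
p = a·p₁ + b·p₂ ≈ (-0.296, 0.171, -0.940); φ = arcsin(p_z) ≈ -69.99°, λ = atan2(p_y, p_x) ≈ 150.00°.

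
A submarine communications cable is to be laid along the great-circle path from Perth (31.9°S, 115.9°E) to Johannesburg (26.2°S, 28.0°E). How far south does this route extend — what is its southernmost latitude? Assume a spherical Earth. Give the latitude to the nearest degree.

The great circle lies in the plane with unit normal n̂ = (p₁ × p₂)/|p₁ × p₂|.
Here n̂_z ≈ -0.789; the vertex latitude is φ_max = arccos|n̂_z| ≈ 37.9°.
Check via Clairaut: cos φ_max = |cos φ₁| · sin C = cos(31.9°)·sin(111.7°) ≈ 0.789, again giving ≈ 37.9°.

≈ 38°S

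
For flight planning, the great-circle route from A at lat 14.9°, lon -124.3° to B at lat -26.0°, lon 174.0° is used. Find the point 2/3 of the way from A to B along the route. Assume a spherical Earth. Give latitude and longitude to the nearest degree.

From cos δ = sin φ₁ sin φ₂ + cos φ₁ cos φ₂ cos Δλ, the central angle is δ ≈ 1.267 rad (72.6°).
Interpolate at f = 2/3 with slerp weights a = sin((1−f)δ)/sin δ ≈ 0.430, b = sin(fδ)/sin δ ≈ 0.784.
p = a·p₁ + b·p₂ ≈ (-0.934, -0.269, -0.233); φ = arcsin(p_z) ≈ -13.48°, λ = atan2(p_y, p_x) ≈ -163.92°.

≈ lat -13°, lon -164°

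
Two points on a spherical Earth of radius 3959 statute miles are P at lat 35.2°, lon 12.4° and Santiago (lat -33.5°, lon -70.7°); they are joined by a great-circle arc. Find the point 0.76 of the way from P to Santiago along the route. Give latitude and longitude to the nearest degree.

≈ lat -18°, lon -49°

Convert each endpoint to a unit vector on the sphere (x = cos φ cos λ, y = cos φ sin λ, z = sin φ).
The central angle between the endpoints is δ = arccos(p₁·p₂) ≈ 1.809 rad (103.7°).
Interpolate at f = 0.76 with slerp weights a = sin((1−f)δ)/sin δ ≈ 0.433, b = sin(fδ)/sin δ ≈ 1.009.
p = a·p₁ + b·p₂ ≈ (0.624, -0.719, -0.308); φ = arcsin(p_z) ≈ -17.91°, λ = atan2(p_y, p_x) ≈ -49.04°.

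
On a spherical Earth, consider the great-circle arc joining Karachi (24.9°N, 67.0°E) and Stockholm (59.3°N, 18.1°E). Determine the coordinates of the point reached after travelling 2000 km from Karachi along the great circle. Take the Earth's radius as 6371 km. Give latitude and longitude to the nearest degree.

Convert each endpoint to a unit vector on the sphere (x = cos φ cos λ, y = cos φ sin λ, z = sin φ).
The central angle between the endpoints is δ = arccos(p₁·p₂) ≈ 0.841 rad (48.2°). The total great-circle distance is δ·R ≈ 0.841 × 6371 ≈ 5360 km, so the target fraction is f = 2000/5360 ≈ 0.373.
Interpolate at f ≈ 0.373 with slerp weights a = sin((1−f)δ)/sin δ ≈ 0.675, b = sin(fδ)/sin δ ≈ 0.414.
p = a·p₁ + b·p₂ ≈ (0.440, 0.629, 0.640); φ = arcsin(p_z) ≈ 39.82°, λ = atan2(p_y, p_x) ≈ 55.03°.

≈ (40°N, 55°E)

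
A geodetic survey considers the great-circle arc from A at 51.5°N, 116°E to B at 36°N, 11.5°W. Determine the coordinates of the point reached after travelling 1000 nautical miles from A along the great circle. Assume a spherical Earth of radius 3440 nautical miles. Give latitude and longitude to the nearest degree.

≈ 62°N, 92°E

Write both endpoints as unit vectors p₁, p₂ with components (cos φ cos λ, cos φ sin λ, sin φ).
The central angle between the endpoints is δ = arccos(p₁·p₂) ≈ 1.417 rad (81.2°). The total great-circle distance is δ·R ≈ 1.417 × 3440 ≈ 4874 nmi, so the target fraction is f = 1000/4874 ≈ 0.205.
Interpolate at f ≈ 0.205 with slerp weights a = sin((1−f)δ)/sin δ ≈ 0.914, b = sin(fδ)/sin δ ≈ 0.290.
p = a·p₁ + b·p₂ ≈ (-0.019, 0.464, 0.885); φ = arcsin(p_z) ≈ 62.31°, λ = atan2(p_y, p_x) ≈ 92.39°.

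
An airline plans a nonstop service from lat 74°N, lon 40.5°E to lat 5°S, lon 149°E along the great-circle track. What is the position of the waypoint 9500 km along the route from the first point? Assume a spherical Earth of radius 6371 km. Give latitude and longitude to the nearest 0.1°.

≈ lat 8.9°N, lon 145.2°E

Write both endpoints as unit vectors p₁, p₂ with components (cos φ cos λ, cos φ sin λ, sin φ).
The central angle between the endpoints is δ = arccos(p₁·p₂) ≈ 1.743 rad (99.8°). The total great-circle distance is δ·R ≈ 1.743 × 6371 ≈ 11102 km, so the target fraction is f = 9500/11102 ≈ 0.856.
Interpolate at f ≈ 0.856 with slerp weights a = sin((1−f)δ)/sin δ ≈ 0.252, b = sin(fδ)/sin δ ≈ 1.012.
p = a·p₁ + b·p₂ ≈ (-0.811, 0.564, 0.155); φ = arcsin(p_z) ≈ 8.89°, λ = atan2(p_y, p_x) ≈ 145.17°.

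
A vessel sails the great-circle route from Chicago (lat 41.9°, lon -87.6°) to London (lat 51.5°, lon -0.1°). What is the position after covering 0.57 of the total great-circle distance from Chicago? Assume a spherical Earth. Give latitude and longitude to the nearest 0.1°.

Convert each endpoint to a unit vector on the sphere (x = cos φ cos λ, y = cos φ sin λ, z = sin φ).
The central angle between the endpoints is δ = arccos(p₁·p₂) ≈ 0.997 rad (57.1°).
Interpolate at f = 0.57 with slerp weights a = sin((1−f)δ)/sin δ ≈ 0.495, b = sin(fδ)/sin δ ≈ 0.641.
p = a·p₁ + b·p₂ ≈ (0.414, -0.369, 0.832); φ = arcsin(p_z) ≈ 56.31°, λ = atan2(p_y, p_x) ≈ -41.67°.

≈ lat 56.3°, lon -41.7°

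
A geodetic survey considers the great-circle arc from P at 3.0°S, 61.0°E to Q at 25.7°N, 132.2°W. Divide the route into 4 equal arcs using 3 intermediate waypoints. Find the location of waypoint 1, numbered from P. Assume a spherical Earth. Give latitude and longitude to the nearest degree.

≈ 31°N, 81°E

From cos δ = sin φ₁ sin φ₂ + cos φ₁ cos φ₂ cos Δλ, the central angle is δ ≈ 2.688 rad (154.0°).
Interpolate at f = 1/4 with slerp weights a = sin((1−f)δ)/sin δ ≈ 2.059, b = sin(fδ)/sin δ ≈ 1.420.
p = a·p₁ + b·p₂ ≈ (0.137, 0.850, 0.508); φ = arcsin(p_z) ≈ 30.53°, λ = atan2(p_y, p_x) ≈ 80.83°.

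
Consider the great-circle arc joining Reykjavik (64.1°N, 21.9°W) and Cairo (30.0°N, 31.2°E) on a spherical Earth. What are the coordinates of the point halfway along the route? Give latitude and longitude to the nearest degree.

≈ 50°N, 14°E

Write both endpoints as unit vectors p₁, p₂ with components (cos φ cos λ, cos φ sin λ, sin φ).
The central angle between the endpoints is δ = arccos(p₁·p₂) ≈ 0.827 rad (47.4°).
Interpolate at f = 1/2 with slerp weights a = sin((1−f)δ)/sin δ ≈ 0.546, b = sin(fδ)/sin δ ≈ 0.546.
p = a·p₁ + b·p₂ ≈ (0.626, 0.156, 0.764); φ = arcsin(p_z) ≈ 49.84°, λ = atan2(p_y, p_x) ≈ 14.00°.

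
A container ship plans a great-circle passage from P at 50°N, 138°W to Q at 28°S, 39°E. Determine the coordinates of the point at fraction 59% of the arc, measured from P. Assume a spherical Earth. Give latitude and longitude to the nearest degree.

Convert each endpoint to a unit vector on the sphere (x = cos φ cos λ, y = cos φ sin λ, z = sin φ).
The central angle between the endpoints is δ = arccos(p₁·p₂) ≈ 2.756 rad (157.9°).
Interpolate at f = 0.59 with slerp weights a = sin((1−f)δ)/sin δ ≈ 2.402, b = sin(fδ)/sin δ ≈ 2.652.
p = a·p₁ + b·p₂ ≈ (0.672, 0.441, 0.595); φ = arcsin(p_z) ≈ 36.50°, λ = atan2(p_y, p_x) ≈ 33.23°.

≈ 37°N, 33°E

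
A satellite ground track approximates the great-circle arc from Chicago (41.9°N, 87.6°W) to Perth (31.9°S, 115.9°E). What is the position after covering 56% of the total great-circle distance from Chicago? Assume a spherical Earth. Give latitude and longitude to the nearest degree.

≈ 16°N, 169°E

Write both endpoints as unit vectors p₁, p₂ with components (cos φ cos λ, cos φ sin λ, sin φ).
The central angle between the endpoints is δ = arccos(p₁·p₂) ≈ 2.772 rad (158.8°).
Interpolate at f = 0.56 with slerp weights a = sin((1−f)δ)/sin δ ≈ 2.598, b = sin(fδ)/sin δ ≈ 2.766.
p = a·p₁ + b·p₂ ≈ (-0.945, 0.181, 0.273); φ = arcsin(p_z) ≈ 15.85°, λ = atan2(p_y, p_x) ≈ 169.17°.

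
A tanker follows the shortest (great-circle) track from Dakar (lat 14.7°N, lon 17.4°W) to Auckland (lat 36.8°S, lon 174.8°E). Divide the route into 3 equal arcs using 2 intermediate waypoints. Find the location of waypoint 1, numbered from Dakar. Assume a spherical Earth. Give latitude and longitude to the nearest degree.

≈ lat 33°S, lon 40°W

Convert each endpoint to a unit vector on the sphere (x = cos φ cos λ, y = cos φ sin λ, z = sin φ).
The central angle between the endpoints is δ = arccos(p₁·p₂) ≈ 2.712 rad (155.4°).
Interpolate at f = 1/3 with slerp weights a = sin((1−f)δ)/sin δ ≈ 2.333, b = sin(fδ)/sin δ ≈ 1.886.
p = a·p₁ + b·p₂ ≈ (0.649, -0.538, -0.538); φ = arcsin(p_z) ≈ -32.52°, λ = atan2(p_y, p_x) ≈ -39.63°.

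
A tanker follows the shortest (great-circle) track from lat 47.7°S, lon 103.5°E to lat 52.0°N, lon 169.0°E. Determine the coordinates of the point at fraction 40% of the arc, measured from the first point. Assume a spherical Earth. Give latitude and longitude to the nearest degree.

Write both endpoints as unit vectors p₁, p₂ with components (cos φ cos λ, cos φ sin λ, sin φ).
The central angle between the endpoints is δ = arccos(p₁·p₂) ≈ 1.994 rad (114.3°).
Interpolate at f = 0.40 with slerp weights a = sin((1−f)δ)/sin δ ≈ 1.021, b = sin(fδ)/sin δ ≈ 0.785.
p = a·p₁ + b·p₂ ≈ (-0.635, 0.760, -0.136); φ = arcsin(p_z) ≈ -7.84°, λ = atan2(p_y, p_x) ≈ 129.86°.

≈ lat 8°S, lon 130°E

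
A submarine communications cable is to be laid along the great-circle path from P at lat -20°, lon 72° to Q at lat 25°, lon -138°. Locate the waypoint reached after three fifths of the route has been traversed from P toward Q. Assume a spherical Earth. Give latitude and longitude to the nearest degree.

≈ lat 15°, lon 158°

From cos δ = sin φ₁ sin φ₂ + cos φ₁ cos φ₂ cos Δλ, the central angle is δ ≈ 2.651 rad (151.9°).
Interpolate at f = 3/5 with slerp weights a = sin((1−f)δ)/sin δ ≈ 1.852, b = sin(fδ)/sin δ ≈ 2.122.
p = a·p₁ + b·p₂ ≈ (-0.892, 0.368, 0.263); φ = arcsin(p_z) ≈ 15.27°, λ = atan2(p_y, p_x) ≈ 157.56°.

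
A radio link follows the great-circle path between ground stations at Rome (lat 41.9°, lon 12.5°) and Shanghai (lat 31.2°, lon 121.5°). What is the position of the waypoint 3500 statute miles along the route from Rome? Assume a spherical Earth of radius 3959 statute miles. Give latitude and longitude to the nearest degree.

≈ lat 49°, lon 87°

Write both endpoints as unit vectors p₁, p₂ with components (cos φ cos λ, cos φ sin λ, sin φ).
The central angle between the endpoints is δ = arccos(p₁·p₂) ≈ 1.432 rad (82.0°). The total great-circle distance is δ·R ≈ 1.432 × 3959 ≈ 5668 mi, so the target fraction is f = 3500/5668 ≈ 0.618.
Interpolate at f ≈ 0.618 with slerp weights a = sin((1−f)δ)/sin δ ≈ 0.526, b = sin(fδ)/sin δ ≈ 0.781.
p = a·p₁ + b·p₂ ≈ (0.033, 0.654, 0.756); φ = arcsin(p_z) ≈ 49.08°, λ = atan2(p_y, p_x) ≈ 87.11°.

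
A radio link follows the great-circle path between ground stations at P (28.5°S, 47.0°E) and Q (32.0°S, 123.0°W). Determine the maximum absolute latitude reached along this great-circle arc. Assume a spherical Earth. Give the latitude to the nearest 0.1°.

The great circle lies in the plane with unit normal n̂ = (p₁ × p₂)/|p₁ × p₂|.
Here n̂_z ≈ -0.148; the vertex latitude is φ_max = arccos|n̂_z| ≈ 81.5°.
Check via Clairaut: cos φ_max = |cos φ₁| · sin C = cos(28.5°)·sin(170.3°) ≈ 0.148, again giving ≈ 81.5°.

≈ 81.5°S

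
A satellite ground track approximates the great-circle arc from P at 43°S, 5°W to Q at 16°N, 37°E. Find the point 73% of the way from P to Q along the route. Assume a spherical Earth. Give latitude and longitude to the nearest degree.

The haversine formula gives a central angle δ ≈ 1.230 rad (70.5°) between the endpoints.
Interpolate at f = 0.73 with slerp weights a = sin((1−f)δ)/sin δ ≈ 0.346, b = sin(fδ)/sin δ ≈ 0.830.
p = a·p₁ + b·p₂ ≈ (0.889, 0.458, -0.007); φ = arcsin(p_z) ≈ -0.41°, λ = atan2(p_y, p_x) ≈ 27.25°.

≈ 0°N, 27°E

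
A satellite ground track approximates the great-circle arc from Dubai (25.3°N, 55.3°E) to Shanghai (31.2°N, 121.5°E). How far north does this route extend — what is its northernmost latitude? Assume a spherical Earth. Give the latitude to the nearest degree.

The great circle lies in the plane with unit normal n̂ = (p₁ × p₂)/|p₁ × p₂|.
Here n̂_z ≈ +0.837; the vertex latitude is φ_max = arccos|n̂_z| ≈ 33.2°.
Check via Clairaut: cos φ_max = |cos φ₁| · sin C = cos(25.3°)·sin(67.7°) ≈ 0.837, again giving ≈ 33.2°.

≈ 33°N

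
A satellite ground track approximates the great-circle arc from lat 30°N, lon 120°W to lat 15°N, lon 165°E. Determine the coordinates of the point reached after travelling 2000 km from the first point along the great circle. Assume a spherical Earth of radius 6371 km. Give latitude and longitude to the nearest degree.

From cos δ = sin φ₁ sin φ₂ + cos φ₁ cos φ₂ cos Δλ, the central angle is δ ≈ 1.218 rad (69.8°). The total great-circle distance is δ·R ≈ 1.218 × 6371 ≈ 7757 km, so the target fraction is f = 2000/7757 ≈ 0.258.
Interpolate at f ≈ 0.258 with slerp weights a = sin((1−f)δ)/sin δ ≈ 0.837, b = sin(fδ)/sin δ ≈ 0.329.
p = a·p₁ + b·p₂ ≈ (-0.670, -0.546, 0.504); φ = arcsin(p_z) ≈ 30.25°, λ = atan2(p_y, p_x) ≈ -140.82°.

≈ lat 30°N, lon 141°W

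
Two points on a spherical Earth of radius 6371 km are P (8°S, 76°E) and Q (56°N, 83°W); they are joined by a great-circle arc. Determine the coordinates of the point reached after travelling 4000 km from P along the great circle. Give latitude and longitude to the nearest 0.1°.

≈ (26.7°N, 66.2°E)

From cos δ = sin φ₁ sin φ₂ + cos φ₁ cos φ₂ cos Δλ, the central angle is δ ≈ 2.255 rad (129.2°). The total great-circle distance is δ·R ≈ 2.255 × 6371 ≈ 14369 km, so the target fraction is f = 4000/14369 ≈ 0.278.
Interpolate at f ≈ 0.278 with slerp weights a = sin((1−f)δ)/sin δ ≈ 1.289, b = sin(fδ)/sin δ ≈ 0.758.
p = a·p₁ + b·p₂ ≈ (0.360, 0.817, 0.449); φ = arcsin(p_z) ≈ 26.70°, λ = atan2(p_y, p_x) ≈ 66.21°.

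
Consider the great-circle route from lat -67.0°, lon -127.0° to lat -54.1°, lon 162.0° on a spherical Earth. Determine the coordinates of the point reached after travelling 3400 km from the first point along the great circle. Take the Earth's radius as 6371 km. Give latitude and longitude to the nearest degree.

Write both endpoints as unit vectors p₁, p₂ with components (cos φ cos λ, cos φ sin λ, sin φ).
The central angle between the endpoints is δ = arccos(p₁·p₂) ≈ 0.609 rad (34.9°). The total great-circle distance is δ·R ≈ 0.609 × 6371 ≈ 3880 km, so the target fraction is f = 3400/3880 ≈ 0.876.
Interpolate at f ≈ 0.876 with slerp weights a = sin((1−f)δ)/sin δ ≈ 0.132, b = sin(fδ)/sin δ ≈ 0.889.
p = a·p₁ + b·p₂ ≈ (-0.527, 0.120, -0.841); φ = arcsin(p_z) ≈ -57.29°, λ = atan2(p_y, p_x) ≈ 167.16°.

≈ lat -57°, lon 167°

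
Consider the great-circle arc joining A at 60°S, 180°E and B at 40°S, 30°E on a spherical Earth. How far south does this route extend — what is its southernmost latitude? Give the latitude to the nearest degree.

≈ 79°S

The great circle lies in the plane with unit normal n̂ = (p₁ × p₂)/|p₁ × p₂|.
Here n̂_z ≈ -0.197; the vertex latitude is φ_max = arccos|n̂_z| ≈ 78.7°.
Check via Clairaut: cos φ_max = |cos φ₁| · sin C = cos(60.0°)·sin(156.9°) ≈ 0.197, again giving ≈ 78.7°.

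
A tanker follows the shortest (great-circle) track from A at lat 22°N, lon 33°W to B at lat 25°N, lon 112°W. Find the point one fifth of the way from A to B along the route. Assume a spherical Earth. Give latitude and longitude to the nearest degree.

Convert each endpoint to a unit vector on the sphere (x = cos φ cos λ, y = cos φ sin λ, z = sin φ).
The central angle between the endpoints is δ = arccos(p₁·p₂) ≈ 1.246 rad (71.4°).
Interpolate at f = 1/5 with slerp weights a = sin((1−f)δ)/sin δ ≈ 0.886, b = sin(fδ)/sin δ ≈ 0.260.
p = a·p₁ + b·p₂ ≈ (0.601, -0.666, 0.442); φ = arcsin(p_z) ≈ 26.23°, λ = atan2(p_y, p_x) ≈ -47.96°.

≈ lat 26°N, lon 48°W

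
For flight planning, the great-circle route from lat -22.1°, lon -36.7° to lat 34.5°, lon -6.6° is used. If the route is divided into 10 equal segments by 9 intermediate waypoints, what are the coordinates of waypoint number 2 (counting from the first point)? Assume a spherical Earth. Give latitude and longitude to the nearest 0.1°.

Convert each endpoint to a unit vector on the sphere (x = cos φ cos λ, y = cos φ sin λ, z = sin φ).
The central angle between the endpoints is δ = arccos(p₁·p₂) ≈ 1.107 rad (63.4°).
Interpolate at f = 2/10 with slerp weights a = sin((1−f)δ)/sin δ ≈ 0.866, b = sin(fδ)/sin δ ≈ 0.246.
p = a·p₁ + b·p₂ ≈ (0.844, -0.503, -0.187); φ = arcsin(p_z) ≈ -10.76°, λ = atan2(p_y, p_x) ≈ -30.77°.

≈ lat -10.8°, lon -30.8°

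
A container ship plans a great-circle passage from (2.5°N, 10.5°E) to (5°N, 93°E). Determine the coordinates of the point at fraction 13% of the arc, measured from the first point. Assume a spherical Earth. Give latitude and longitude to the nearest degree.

Convert each endpoint to a unit vector on the sphere (x = cos φ cos λ, y = cos φ sin λ, z = sin φ).
The central angle between the endpoints is δ = arccos(p₁·p₂) ≈ 1.437 rad (82.3°).
Interpolate at f = 0.13 with slerp weights a = sin((1−f)δ)/sin δ ≈ 0.958, b = sin(fδ)/sin δ ≈ 0.187.
p = a·p₁ + b·p₂ ≈ (0.931, 0.361, 0.058); φ = arcsin(p_z) ≈ 3.33°, λ = atan2(p_y, p_x) ≈ 21.18°.

≈ (3°N, 21°E)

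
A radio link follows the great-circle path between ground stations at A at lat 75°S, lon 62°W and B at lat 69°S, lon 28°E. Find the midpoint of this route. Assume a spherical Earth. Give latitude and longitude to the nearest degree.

≈ lat 77°S, lon 8°W

Write both endpoints as unit vectors p₁, p₂ with components (cos φ cos λ, cos φ sin λ, sin φ).
The central angle between the endpoints is δ = arccos(p₁·p₂) ≈ 0.447 rad (25.6°).
Interpolate at f = 1/2 with slerp weights a = sin((1−f)δ)/sin δ ≈ 0.513, b = sin(fδ)/sin δ ≈ 0.513.
p = a·p₁ + b·p₂ ≈ (0.225, -0.031, -0.974); φ = arcsin(p_z) ≈ -76.90°, λ = atan2(p_y, p_x) ≈ -7.84°.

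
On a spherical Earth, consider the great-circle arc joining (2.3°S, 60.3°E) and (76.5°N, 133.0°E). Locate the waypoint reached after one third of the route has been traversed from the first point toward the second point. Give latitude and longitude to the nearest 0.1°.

≈ (26.3°N, 67.3°E)

Write both endpoints as unit vectors p₁, p₂ with components (cos φ cos λ, cos φ sin λ, sin φ).
The central angle between the endpoints is δ = arccos(p₁·p₂) ≈ 1.540 rad (88.3°).
Interpolate at f = 1/3 with slerp weights a = sin((1−f)δ)/sin δ ≈ 0.856, b = sin(fδ)/sin δ ≈ 0.491.
p = a·p₁ + b·p₂ ≈ (0.346, 0.827, 0.444); φ = arcsin(p_z) ≈ 26.33°, λ = atan2(p_y, p_x) ≈ 67.32°.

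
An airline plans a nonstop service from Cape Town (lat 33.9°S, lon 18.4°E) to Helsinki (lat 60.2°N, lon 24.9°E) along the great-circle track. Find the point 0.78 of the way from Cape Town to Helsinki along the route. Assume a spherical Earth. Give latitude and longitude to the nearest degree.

≈ lat 40°N, lon 22°E

Write both endpoints as unit vectors p₁, p₂ with components (cos φ cos λ, cos φ sin λ, sin φ).
The central angle between the endpoints is δ = arccos(p₁·p₂) ≈ 1.645 rad (94.3°).
Interpolate at f = 0.78 with slerp weights a = sin((1−f)δ)/sin δ ≈ 0.355, b = sin(fδ)/sin δ ≈ 0.962.
p = a·p₁ + b·p₂ ≈ (0.713, 0.294, 0.636); φ = arcsin(p_z) ≈ 39.52°, λ = atan2(p_y, p_x) ≈ 22.42°.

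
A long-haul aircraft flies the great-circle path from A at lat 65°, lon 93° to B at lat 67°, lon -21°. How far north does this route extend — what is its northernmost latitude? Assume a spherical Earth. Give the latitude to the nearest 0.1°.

The great circle lies in the plane with unit normal n̂ = (p₁ × p₂)/|p₁ × p₂|.
Here n̂_z ≈ -0.235; the vertex latitude is φ_max = arccos|n̂_z| ≈ 76.4°.

≈ 76.4°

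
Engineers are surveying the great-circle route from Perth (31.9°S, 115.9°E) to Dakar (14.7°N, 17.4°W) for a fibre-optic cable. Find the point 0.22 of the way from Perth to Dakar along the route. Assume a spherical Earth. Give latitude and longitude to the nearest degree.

Write both endpoints as unit vectors p₁, p₂ with components (cos φ cos λ, cos φ sin λ, sin φ).
The central angle between the endpoints is δ = arccos(p₁·p₂) ≈ 2.342 rad (134.2°).
Interpolate at f = 0.22 with slerp weights a = sin((1−f)δ)/sin δ ≈ 1.350, b = sin(fδ)/sin δ ≈ 0.688.
p = a·p₁ + b·p₂ ≈ (0.134, 0.832, -0.539); φ = arcsin(p_z) ≈ -32.59°, λ = atan2(p_y, p_x) ≈ 80.84°.

≈ 33°S, 81°E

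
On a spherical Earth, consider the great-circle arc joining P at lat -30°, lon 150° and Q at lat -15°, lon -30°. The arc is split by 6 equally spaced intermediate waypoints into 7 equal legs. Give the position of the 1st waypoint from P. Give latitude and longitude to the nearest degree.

≈ lat -49°, lon 150°

Convert each endpoint to a unit vector on the sphere (x = cos φ cos λ, y = cos φ sin λ, z = sin φ).
The central angle between the endpoints is δ = arccos(p₁·p₂) ≈ 2.356 rad (135.0°).
Interpolate at f = 1/7 with slerp weights a = sin((1−f)δ)/sin δ ≈ 1.274, b = sin(fδ)/sin δ ≈ 0.467.
p = a·p₁ + b·p₂ ≈ (-0.565, 0.326, -0.758); φ = arcsin(p_z) ≈ -49.29°, λ = atan2(p_y, p_x) ≈ 150.00°.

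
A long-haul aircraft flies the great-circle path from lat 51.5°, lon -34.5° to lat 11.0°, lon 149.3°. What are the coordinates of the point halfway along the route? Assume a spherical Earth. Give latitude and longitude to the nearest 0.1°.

≈ lat 69.6°, lon 155.8°

From cos δ = sin φ₁ sin φ₂ + cos φ₁ cos φ₂ cos Δλ, the central angle is δ ≈ 2.049 rad (117.4°).
Interpolate at f = 1/2 with slerp weights a = sin((1−f)δ)/sin δ ≈ 0.963, b = sin(fδ)/sin δ ≈ 0.963.
p = a·p₁ + b·p₂ ≈ (-0.319, 0.143, 0.937); φ = arcsin(p_z) ≈ 69.56°, λ = atan2(p_y, p_x) ≈ 155.83°.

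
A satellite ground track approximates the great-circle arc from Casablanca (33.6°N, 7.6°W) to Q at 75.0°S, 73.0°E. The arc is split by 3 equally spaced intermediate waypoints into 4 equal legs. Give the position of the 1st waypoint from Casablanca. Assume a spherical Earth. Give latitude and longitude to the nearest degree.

Write both endpoints as unit vectors p₁, p₂ with components (cos φ cos λ, cos φ sin λ, sin φ).
The central angle between the endpoints is δ = arccos(p₁·p₂) ≈ 2.094 rad (120.0°).
Interpolate at f = 1/4 with slerp weights a = sin((1−f)δ)/sin δ ≈ 1.154, b = sin(fδ)/sin δ ≈ 0.577.
p = a·p₁ + b·p₂ ≈ (0.997, 0.016, 0.081); φ = arcsin(p_z) ≈ 4.67°, λ = atan2(p_y, p_x) ≈ 0.90°.

≈ 5°N, 1°E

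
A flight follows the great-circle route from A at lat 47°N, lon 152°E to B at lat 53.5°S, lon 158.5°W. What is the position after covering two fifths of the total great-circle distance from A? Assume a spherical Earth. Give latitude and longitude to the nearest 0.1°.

The haversine formula gives a central angle δ ≈ 1.901 rad (108.9°) between the endpoints.
Interpolate at f = 2/5 with slerp weights a = sin((1−f)δ)/sin δ ≈ 0.961, b = sin(fδ)/sin δ ≈ 0.729.
p = a·p₁ + b·p₂ ≈ (-0.982, 0.149, 0.117); φ = arcsin(p_z) ≈ 6.72°, λ = atan2(p_y, p_x) ≈ 171.38°.

≈ lat 6.7°N, lon 171.4°E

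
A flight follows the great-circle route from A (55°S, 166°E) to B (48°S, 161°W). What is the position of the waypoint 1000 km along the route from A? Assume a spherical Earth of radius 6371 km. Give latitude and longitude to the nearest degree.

≈ (53°S, 179°W)

Write both endpoints as unit vectors p₁, p₂ with components (cos φ cos λ, cos φ sin λ, sin φ).
The central angle between the endpoints is δ = arccos(p₁·p₂) ≈ 0.375 rad (21.5°). The total great-circle distance is δ·R ≈ 0.375 × 6371 ≈ 2387 km, so the target fraction is f = 1000/2387 ≈ 0.419.
Interpolate at f ≈ 0.419 with slerp weights a = sin((1−f)δ)/sin δ ≈ 0.590, b = sin(fδ)/sin δ ≈ 0.427.
p = a·p₁ + b·p₂ ≈ (-0.599, -0.011, -0.801); φ = arcsin(p_z) ≈ -53.22°, λ = atan2(p_y, p_x) ≈ -178.93°.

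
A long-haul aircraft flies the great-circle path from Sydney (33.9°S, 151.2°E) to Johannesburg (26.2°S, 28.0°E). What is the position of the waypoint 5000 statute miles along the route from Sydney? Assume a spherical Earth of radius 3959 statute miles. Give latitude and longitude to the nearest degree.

≈ 43°S, 54°E

Write both endpoints as unit vectors p₁, p₂ with components (cos φ cos λ, cos φ sin λ, sin φ).
The central angle between the endpoints is δ = arccos(p₁·p₂) ≈ 1.733 rad (99.3°). The total great-circle distance is δ·R ≈ 1.733 × 3959 ≈ 6861 mi, so the target fraction is f = 5000/6861 ≈ 0.729.
Interpolate at f ≈ 0.729 with slerp weights a = sin((1−f)δ)/sin δ ≈ 0.459, b = sin(fδ)/sin δ ≈ 0.966.
p = a·p₁ + b·p₂ ≈ (0.431, 0.590, -0.682); φ = arcsin(p_z) ≈ -43.03°, λ = atan2(p_y, p_x) ≈ 53.85°.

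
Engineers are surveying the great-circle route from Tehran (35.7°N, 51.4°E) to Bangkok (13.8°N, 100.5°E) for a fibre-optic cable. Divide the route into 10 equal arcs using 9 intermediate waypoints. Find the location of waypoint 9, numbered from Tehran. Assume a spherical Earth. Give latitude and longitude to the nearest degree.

≈ 17°N, 96°E

From cos δ = sin φ₁ sin φ₂ + cos φ₁ cos φ₂ cos Δλ, the central angle is δ ≈ 0.856 rad (49.0°).
Interpolate at f = 9/10 with slerp weights a = sin((1−f)δ)/sin δ ≈ 0.113, b = sin(fδ)/sin δ ≈ 0.922.
p = a·p₁ + b·p₂ ≈ (-0.106, 0.952, 0.286); φ = arcsin(p_z) ≈ 16.62°, λ = atan2(p_y, p_x) ≈ 96.34°.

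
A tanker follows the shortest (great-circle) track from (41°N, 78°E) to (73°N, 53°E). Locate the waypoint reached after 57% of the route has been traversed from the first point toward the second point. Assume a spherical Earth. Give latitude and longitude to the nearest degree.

≈ (60°N, 70°E)

Convert each endpoint to a unit vector on the sphere (x = cos φ cos λ, y = cos φ sin λ, z = sin φ).
The central angle between the endpoints is δ = arccos(p₁·p₂) ≈ 0.596 rad (34.2°).
Interpolate at f = 0.57 with slerp weights a = sin((1−f)δ)/sin δ ≈ 0.452, b = sin(fδ)/sin δ ≈ 0.594.
p = a·p₁ + b·p₂ ≈ (0.175, 0.472, 0.864); φ = arcsin(p_z) ≈ 59.77°, λ = atan2(p_y, p_x) ≈ 69.62°.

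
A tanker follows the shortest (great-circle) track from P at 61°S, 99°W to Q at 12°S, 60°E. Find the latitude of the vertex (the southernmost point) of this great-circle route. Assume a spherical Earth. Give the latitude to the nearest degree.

≈ 80°S

The great circle lies in the plane with unit normal n̂ = (p₁ × p₂)/|p₁ × p₂|.
Here n̂_z ≈ +0.176; the vertex latitude is φ_max = arccos|n̂_z| ≈ 79.9°.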